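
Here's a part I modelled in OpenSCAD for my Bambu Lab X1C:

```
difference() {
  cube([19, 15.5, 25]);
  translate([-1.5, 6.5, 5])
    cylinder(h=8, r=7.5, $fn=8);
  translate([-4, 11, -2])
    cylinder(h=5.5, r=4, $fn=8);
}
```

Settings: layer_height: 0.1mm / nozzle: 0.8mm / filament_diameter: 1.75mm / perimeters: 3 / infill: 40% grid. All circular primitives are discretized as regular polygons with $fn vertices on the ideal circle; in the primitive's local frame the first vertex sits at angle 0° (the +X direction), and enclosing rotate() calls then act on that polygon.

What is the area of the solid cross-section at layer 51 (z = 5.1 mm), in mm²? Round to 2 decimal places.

At z = 5.1 mm: the 19×15.5 cube contributes its full rectangle (area 294.50 mm²); the cylinder at (-1.5, 6.5): section is a regular 8-gon, circumradius r=7.5 (area = (8/2)·7.500²·sin(360°/8) = 159.10 mm²); the cylinder at (-4, 11) is absent (z outside [-2, 3.5]); Taking the first minus the rest: starting from the 19×15.5 cube (294.50 mm²), the r=7.5 cylinder at (-1.5, 6.5) partially overlaps it — only the 57.81 mm² overlap (of its 159.10 mm²) is removed, clipping the outline — area = 236.69 mm². Overall, the cross-section is a single solid region. Net area = 236.69 mm².

236.69 mm²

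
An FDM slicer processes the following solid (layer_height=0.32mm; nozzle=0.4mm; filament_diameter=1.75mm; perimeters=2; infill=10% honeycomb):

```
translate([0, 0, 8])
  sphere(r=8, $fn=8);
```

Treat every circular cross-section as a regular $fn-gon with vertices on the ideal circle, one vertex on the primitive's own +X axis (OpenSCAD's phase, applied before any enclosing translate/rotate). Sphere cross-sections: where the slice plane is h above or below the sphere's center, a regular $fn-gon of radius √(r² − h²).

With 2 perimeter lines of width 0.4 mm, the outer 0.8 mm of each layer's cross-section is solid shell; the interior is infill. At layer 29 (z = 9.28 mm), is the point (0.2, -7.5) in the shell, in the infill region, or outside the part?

shell

At z = 9.28 mm: the sphere: section is a regular 8-gon, circumradius = √(r²−h²) = √(8²−1.28²) = 7.897. Overall, the cross-section is a single solid region. The nearest boundary edge runs (-0.00, -7.90)→(5.58, -5.58); distance from the point to it = 0.29 mm. The point is inside the cross-section, 0.29 mm from the nearest boundary — within the 0.8 mm shell band (2 × 0.4).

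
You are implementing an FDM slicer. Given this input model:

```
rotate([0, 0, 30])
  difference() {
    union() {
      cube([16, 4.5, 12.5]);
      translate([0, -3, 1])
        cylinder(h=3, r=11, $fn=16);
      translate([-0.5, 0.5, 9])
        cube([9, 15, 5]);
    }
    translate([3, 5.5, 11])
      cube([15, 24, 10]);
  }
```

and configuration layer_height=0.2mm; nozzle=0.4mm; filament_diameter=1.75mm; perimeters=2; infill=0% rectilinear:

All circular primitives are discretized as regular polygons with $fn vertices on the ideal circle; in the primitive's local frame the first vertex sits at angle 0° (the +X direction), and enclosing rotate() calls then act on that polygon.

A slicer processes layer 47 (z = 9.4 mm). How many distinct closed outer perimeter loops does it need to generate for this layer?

1

At z = 9.4 mm: the cube is present — its section is the full 16×4.5 rectangle; the cylinder at (0, -3) is absent (z outside [1, 4]); the cube at (-0.5, 0.5) (footprint 9×15) is included at this height; Taking the union: the regions partially overlap (shared area 34.00 mm²), so overlapping operands fuse into one piece — 1 connected region; the cube at (3, 5.5) does not reach this height (z outside [11, 21]); Subtracting the remaining from the first: none of the subtracted shapes is present at this height, so the result so far is unchanged — 1 connected region; (rotated 30° about Z; rotation is an isometry so areas/perimeters/island counts are preserved). The result has 1 disconnected region.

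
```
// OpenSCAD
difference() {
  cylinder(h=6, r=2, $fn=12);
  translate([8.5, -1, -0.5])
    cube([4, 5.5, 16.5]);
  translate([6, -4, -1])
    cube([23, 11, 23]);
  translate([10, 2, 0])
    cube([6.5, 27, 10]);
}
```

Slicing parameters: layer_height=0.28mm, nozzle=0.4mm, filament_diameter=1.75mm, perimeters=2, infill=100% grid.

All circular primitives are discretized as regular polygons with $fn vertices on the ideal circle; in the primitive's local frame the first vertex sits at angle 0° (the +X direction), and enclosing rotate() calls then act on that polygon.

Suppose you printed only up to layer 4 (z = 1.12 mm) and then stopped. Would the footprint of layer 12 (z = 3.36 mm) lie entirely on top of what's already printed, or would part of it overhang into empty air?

Compare the two slices. At z = 1.12: the r=2 cylinder contributes a regular 12-gon of circumradius 2 (area = (12/2)·2.000²·sin(360°/12) = 12.00 mm²); the cube at (8.5, -1) (footprint 4×5.5) is included at this height (area 22.00 mm²); the cube at (6, -4) (footprint 23×11) is included at this height (area 253.00 mm²); the cube at (10, 2) is present — its section is the full 6.5×27 rectangle (area 175.50 mm²); Taking the first minus the rest: starting from the r=2 cylinder (12.00 mm²), the 4×5.5 cube at (8.5, -1) misses the remaining region (no effect); the 23×11 cube at (6, -4) misses the remaining region (no effect); the 6.5×27 cube at (10, 2) misses the remaining region (no effect) — area = 12.00 mm². At z = 3.36: the r=2 cylinder contributes a regular 12-gon of circumradius 2 (area = (12/2)·2.000²·sin(360°/12) = 12.00 mm²); the cube at (8.5, -1) (footprint 4×5.5) is included at this height (area 22.00 mm²); the cube at (6, -4) is present — its section is the full 23×11 rectangle (area 253.00 mm²); the cube at (10, 2) is present — its section is the full 6.5×27 rectangle (area 175.50 mm²); Subtracting the remaining from the first: starting from the r=2 cylinder (12.00 mm²), the 4×5.5 cube at (8.5, -1) misses the remaining region (no effect); the 23×11 cube at (6, -4) misses the remaining region (no effect); the 6.5×27 cube at (10, 2) misses the remaining region (no effect) — area = 12.00 mm². Checking containment: the cross-section at z = 3.36 is a subset of the cross-section at z = 1.12.

entirely on top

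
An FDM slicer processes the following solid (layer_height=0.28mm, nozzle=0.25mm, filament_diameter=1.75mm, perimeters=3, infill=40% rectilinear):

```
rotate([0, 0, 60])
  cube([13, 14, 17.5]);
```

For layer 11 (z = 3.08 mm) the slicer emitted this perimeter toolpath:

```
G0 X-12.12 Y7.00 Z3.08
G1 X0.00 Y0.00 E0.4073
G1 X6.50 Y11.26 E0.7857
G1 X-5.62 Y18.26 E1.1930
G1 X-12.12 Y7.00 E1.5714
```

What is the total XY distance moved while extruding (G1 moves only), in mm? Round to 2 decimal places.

54.00 mm

Sum the Euclidean lengths of each G1 segment: total = 54.00 mm.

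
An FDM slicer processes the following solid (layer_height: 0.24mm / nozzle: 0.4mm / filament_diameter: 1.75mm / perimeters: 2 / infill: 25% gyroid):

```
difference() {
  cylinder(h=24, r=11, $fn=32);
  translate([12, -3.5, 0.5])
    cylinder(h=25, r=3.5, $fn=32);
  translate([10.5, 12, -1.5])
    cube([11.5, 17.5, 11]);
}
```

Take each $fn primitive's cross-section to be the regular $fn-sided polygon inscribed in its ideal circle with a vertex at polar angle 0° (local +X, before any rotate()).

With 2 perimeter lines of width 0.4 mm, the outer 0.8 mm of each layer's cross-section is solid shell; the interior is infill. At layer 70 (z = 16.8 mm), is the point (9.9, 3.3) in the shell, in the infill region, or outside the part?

At z = 16.8 mm: the cylinder: section is a regular 32-gon, circumradius r=11; the r=3.5 cylinder at (12, -3.5) contributes a regular 32-gon of circumradius 3.5; the cube at (10.5, 12) is not intersected at this z (z outside [-1.5, 9.5]); Subtracting the remaining from the first: starting from the r=11 cylinder, the r=3.5 cylinder at (12, -3.5) partially overlaps it — only the 7.90 mm² overlap (of its 38.24 mm²) is removed, clipping the outline — 1 connected region. Overall, the cross-section is a single solid region. The nearest boundary edge runs (10.16, 4.21)→(10.79, 2.15); distance from the point to it = 0.52 mm. The point is inside the cross-section, 0.52 mm from the nearest boundary — within the 0.8 mm shell band (2 × 0.4).

shell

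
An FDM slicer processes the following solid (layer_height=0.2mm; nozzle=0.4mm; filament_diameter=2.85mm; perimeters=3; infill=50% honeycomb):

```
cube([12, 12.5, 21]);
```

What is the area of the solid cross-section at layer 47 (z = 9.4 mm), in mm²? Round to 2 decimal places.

150.00 mm²

At z = 9.4 mm: the cube (footprint 12×12.5) is included at this height (area 150.00 mm²). Overall, the cross-section is a single solid region. Net area = 150.00 mm².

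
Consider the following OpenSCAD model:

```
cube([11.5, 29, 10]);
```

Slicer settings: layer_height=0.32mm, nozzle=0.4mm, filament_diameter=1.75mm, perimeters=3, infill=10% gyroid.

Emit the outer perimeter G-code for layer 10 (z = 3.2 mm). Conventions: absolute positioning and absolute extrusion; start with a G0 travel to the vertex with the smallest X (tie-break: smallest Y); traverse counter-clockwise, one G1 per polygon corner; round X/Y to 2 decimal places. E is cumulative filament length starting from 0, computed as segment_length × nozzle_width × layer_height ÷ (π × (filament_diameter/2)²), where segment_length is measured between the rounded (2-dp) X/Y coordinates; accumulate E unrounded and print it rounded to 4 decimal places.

G0 X0.00 Y0.00 Z3.20
G1 X11.50 Y0.00 E0.6120
G1 X11.50 Y29.00 E2.1553
G1 X0.00 Y29.00 E2.7672
G1 X0.00 Y0.00 E4.3105

At z = 3.2 mm: the cube is present — its section is the full 11.5×29 rectangle. The outline is a single polygon with 4 vertices. Extrusion per mm of travel: 0.4 × 0.32 / (π × 0.875²) = 0.053216. Accumulating E over each segment gives final E = 4.3105.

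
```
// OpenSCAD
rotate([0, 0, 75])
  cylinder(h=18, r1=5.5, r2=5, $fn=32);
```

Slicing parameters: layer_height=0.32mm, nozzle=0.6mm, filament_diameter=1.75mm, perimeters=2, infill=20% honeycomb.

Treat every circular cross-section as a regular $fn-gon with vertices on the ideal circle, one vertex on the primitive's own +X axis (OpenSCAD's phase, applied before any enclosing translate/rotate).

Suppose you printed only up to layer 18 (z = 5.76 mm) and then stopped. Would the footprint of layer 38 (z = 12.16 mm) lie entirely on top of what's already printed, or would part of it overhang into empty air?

entirely on top

Compare the two slices. At z = 5.76: the cone: at t=0.320 of its height the radius interpolates to r₁+(r₂−r₁)t = 5.340, giving a regular 32-gon of that circumradius (area = (32/2)·5.340²·sin(360°/32) = 89.01 mm²); (rotated 75° about Z; rotation is an isometry so areas/perimeters/island counts are preserved). At z = 12.16: the cone (r1=5.5→r2=5) has section circumradius 5.162 here — a regular 32-gon (area = (32/2)·5.162²·sin(360°/32) = 83.18 mm²); (rotated 75° about Z; rotation is an isometry so areas/perimeters/island counts are preserved). Checking containment: the cross-section at z = 12.16 is a subset of the cross-section at z = 5.76.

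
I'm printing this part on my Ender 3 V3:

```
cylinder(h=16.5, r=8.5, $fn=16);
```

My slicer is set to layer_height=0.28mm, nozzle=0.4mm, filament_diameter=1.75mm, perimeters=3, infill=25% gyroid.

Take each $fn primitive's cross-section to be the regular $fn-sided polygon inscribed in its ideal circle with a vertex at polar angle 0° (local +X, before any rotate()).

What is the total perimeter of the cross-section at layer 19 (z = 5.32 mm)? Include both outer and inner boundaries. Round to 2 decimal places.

53.06 mm

At z = 5.32 mm: the r=8.5 cylinder contributes a regular 16-gon of circumradius 8.5 (perimeter = 2·16·8.500·sin(180°/16) = 53.06 mm). Overall, the cross-section is a single solid region. Total boundary length (outer) = 53.06 mm.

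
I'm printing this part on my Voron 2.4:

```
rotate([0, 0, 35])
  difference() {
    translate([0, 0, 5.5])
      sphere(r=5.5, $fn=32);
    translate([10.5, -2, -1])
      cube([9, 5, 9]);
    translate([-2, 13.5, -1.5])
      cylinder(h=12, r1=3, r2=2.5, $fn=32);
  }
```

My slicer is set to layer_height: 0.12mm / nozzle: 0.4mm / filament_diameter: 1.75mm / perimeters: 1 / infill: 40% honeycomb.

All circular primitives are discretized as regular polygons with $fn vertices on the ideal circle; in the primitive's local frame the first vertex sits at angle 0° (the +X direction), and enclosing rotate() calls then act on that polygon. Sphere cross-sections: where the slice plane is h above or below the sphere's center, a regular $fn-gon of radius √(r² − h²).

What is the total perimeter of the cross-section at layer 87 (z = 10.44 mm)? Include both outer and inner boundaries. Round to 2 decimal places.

At z = 10.44 mm: the sphere: section is a regular 32-gon, circumradius = √(r²−h²) = √(5.5²−4.94²) = 2.418 (perimeter = 2·32·2.418·sin(180°/32) = 15.17 mm); the cube at (10.5, -2) does not reach this height (z outside [-1, 8]); the cone at (-2, 13.5) (r1=3→r2=2.5) has section circumradius 2.502 here — a regular 32-gon (perimeter = 2·32·2.502·sin(180°/32) = 15.70 mm); Taking the first minus the rest: starting from the r=5.5 sphere, the cone at (-2, 13.5) misses the remaining region (no effect) — boundary = 15.17 mm; (whole slice rotated 35° about Z — lengths, areas and connectivity unchanged). Overall, the cross-section is a single solid region. Total boundary length (outer) = 15.17 mm.

15.17 mm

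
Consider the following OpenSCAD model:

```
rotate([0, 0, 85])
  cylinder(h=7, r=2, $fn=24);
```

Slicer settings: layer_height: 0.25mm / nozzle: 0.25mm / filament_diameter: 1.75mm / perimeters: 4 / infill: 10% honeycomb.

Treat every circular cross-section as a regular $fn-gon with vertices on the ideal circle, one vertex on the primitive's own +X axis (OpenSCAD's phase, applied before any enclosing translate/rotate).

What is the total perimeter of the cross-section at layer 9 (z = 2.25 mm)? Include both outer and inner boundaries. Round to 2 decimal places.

At z = 2.25 mm: the r=2 cylinder gives a regular 24-gon of circumradius 2 (constant along its height) (perimeter = 2·24·2.000·sin(180°/24) = 12.53 mm); (rotated 85° about Z; rotation is an isometry so areas/perimeters/island counts are preserved). Overall, the cross-section is a single solid region. Total boundary length (outer) = 12.53 mm.

12.53 mm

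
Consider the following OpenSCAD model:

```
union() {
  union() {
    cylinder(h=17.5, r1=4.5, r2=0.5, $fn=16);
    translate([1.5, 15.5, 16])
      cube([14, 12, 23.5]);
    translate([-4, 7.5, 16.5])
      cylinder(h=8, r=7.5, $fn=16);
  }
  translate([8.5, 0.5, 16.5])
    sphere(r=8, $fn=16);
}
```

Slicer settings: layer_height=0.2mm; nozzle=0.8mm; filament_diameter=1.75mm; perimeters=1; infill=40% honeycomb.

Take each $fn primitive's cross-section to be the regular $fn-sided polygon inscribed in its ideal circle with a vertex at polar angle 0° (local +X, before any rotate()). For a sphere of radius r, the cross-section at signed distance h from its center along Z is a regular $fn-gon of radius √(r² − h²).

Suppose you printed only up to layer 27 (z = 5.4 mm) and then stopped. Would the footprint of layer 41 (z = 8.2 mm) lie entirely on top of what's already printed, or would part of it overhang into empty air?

Compare the two slices. At z = 5.4: the cone (r1=4.5→r2=0.5) has section circumradius 3.266 here — a regular 16-gon (area = (16/2)·3.266²·sin(360°/16) = 32.65 mm²); the cube at (1.5, 15.5) is not intersected at this z (z outside [16, 39.5]); the cylinder at (-4, 7.5) does not reach this height (z outside [16.5, 24.5]); Merging all regions: only the cone is present, so the union is just that shape — area = 32.65 mm²; the sphere at (8.5, 0.5) does not reach this height (|z−center|=11.100 > r=8); Combining (union): only that combined region is present, so the union is just that shape — area = 32.65 mm². At z = 8.2: the cone (r1=4.5→r2=0.5) has section circumradius 2.626 here — a regular 16-gon (area = (16/2)·2.626²·sin(360°/16) = 21.11 mm²); the cube at (1.5, 15.5) is absent (z outside [16, 39.5]); the cylinder at (-4, 7.5) does not reach this height (z outside [16.5, 24.5]); Taking the union: only the cone is present, so the union is just that shape — area = 21.11 mm²; the sphere at (8.5, 0.5) does not reach this height (|z−center|=8.300 > r=8); Taking the union: only that combined region is present, so the union is just that shape — area = 21.11 mm². Checking containment: the cross-section at z = 8.2 is a subset of the cross-section at z = 5.4.

entirely on top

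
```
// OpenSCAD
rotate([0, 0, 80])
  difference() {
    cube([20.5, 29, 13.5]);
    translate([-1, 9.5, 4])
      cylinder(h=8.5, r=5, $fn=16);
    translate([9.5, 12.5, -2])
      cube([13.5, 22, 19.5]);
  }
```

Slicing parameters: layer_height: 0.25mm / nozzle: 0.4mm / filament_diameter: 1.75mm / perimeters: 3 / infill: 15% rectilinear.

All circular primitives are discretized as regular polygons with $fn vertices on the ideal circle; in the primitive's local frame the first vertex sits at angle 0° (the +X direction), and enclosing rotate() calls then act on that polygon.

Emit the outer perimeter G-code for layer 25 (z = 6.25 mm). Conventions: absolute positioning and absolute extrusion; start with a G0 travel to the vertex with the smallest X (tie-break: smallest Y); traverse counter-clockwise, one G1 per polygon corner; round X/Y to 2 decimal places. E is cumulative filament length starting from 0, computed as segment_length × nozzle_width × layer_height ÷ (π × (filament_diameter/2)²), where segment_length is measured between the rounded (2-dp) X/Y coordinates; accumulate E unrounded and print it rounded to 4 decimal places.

At z = 6.25 mm: the cube is present — its section is the full 20.5×29 rectangle; the r=5 cylinder at (-1, 9.5) gives a regular 16-gon of circumradius 5 (constant along its height); the 13.5×22 cube at (9.5, 12.5) contributes its full rectangle; After the difference (first − rest): starting from the 20.5×29 cube, the r=5 cylinder at (-1, 9.5) partially overlaps it — only the 28.47 mm² overlap (of its 76.54 mm²) is removed, clipping the outline; the 13.5×22 cube at (9.5, 12.5) partially overlaps it — only the 181.50 mm² overlap (of its 297.00 mm²) is removed, clipping the outline — 1 connected region; (rotated 80° about Z; rotation is an isometry so areas/perimeters/island counts are preserved). The outline is a single polygon with 15 vertices. Extrusion per mm of travel: 0.4 × 0.25 / (π × 0.875²) = 0.041575. Accumulating E over each segment gives final E = 4.2809.

G0 X-28.56 Y5.04 Z6.25
G1 X-14.08 Y2.48 E0.6113
G1 X-13.75 Y3.35 E0.6500
G1 X-12.40 Y4.76 E0.7312
G1 X-10.61 Y5.55 E0.8125
G1 X-8.66 Y5.59 E0.8936
G1 X-6.84 Y4.88 E0.9748
G1 X-5.43 Y3.53 E1.0560
G1 X-4.65 Y1.75 E1.1368
G1 X-4.63 Y0.82 E1.1755
G1 X0.00 Y0.00 E1.3710
G1 X3.56 Y20.19 E2.2233
G1 X-8.75 Y22.36 E2.7430
G1 X-10.66 Y11.53 E3.2002
G1 X-26.91 Y14.39 E3.8862
G1 X-28.56 Y5.04 E4.2809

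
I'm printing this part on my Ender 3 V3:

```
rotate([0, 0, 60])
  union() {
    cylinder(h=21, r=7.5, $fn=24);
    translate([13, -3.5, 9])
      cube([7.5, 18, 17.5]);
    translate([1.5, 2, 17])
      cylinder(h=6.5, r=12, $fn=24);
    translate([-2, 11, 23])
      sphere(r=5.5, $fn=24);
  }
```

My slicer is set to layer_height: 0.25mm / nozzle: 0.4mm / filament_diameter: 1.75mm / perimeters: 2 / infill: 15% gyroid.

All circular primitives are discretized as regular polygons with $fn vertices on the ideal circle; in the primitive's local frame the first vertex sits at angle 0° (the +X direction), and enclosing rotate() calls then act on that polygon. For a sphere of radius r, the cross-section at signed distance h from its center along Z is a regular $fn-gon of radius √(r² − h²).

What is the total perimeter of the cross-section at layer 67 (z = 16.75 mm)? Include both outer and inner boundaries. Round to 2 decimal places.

97.99 mm

At z = 16.75 mm: the r=7.5 cylinder gives a regular 24-gon of circumradius 7.5 (constant along its height) (perimeter = 2·24·7.500·sin(180°/24) = 46.99 mm); the 7.5×18 cube at (13, -3.5) contributes its full rectangle (perimeter 51.00 mm); the cylinder at (1.5, 2) is not intersected at this z (z outside [17, 23.5]); the sphere at (-2, 11) is absent (|z−center|=6.250 > r=5.5); Combining (union): the 2 present regions are separate (no shared area or edge), so areas and boundary lengths simply add and each stays a separate island — boundary = 97.99 mm; (whole slice rotated 60° about Z — lengths, areas and connectivity unchanged). Overall, the cross-section has 2 separate islands. Total boundary length (outer) = 97.99 mm.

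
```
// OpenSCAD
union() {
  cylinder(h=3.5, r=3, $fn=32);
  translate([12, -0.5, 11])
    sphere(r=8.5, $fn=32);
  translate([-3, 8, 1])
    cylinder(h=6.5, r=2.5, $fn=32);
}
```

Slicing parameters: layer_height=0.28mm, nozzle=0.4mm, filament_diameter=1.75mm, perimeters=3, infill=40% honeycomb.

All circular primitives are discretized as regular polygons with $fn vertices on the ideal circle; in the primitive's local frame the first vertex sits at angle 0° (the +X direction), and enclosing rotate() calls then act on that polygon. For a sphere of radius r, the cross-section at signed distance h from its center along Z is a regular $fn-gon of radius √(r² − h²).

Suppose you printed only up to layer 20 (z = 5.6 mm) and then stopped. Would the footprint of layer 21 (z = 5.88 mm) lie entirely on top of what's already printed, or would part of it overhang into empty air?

part overhangs

Compare the two slices. At z = 5.6: the cylinder is not intersected at this z (z outside [0, 3.5]); the r=8.5 sphere at (12, -0.5) contributes a regular 32-gon of circumradius √(8.5²−5.4²) = 6.564 (area = (32/2)·6.564²·sin(360°/32) = 134.50 mm²); the r=2.5 cylinder at (-3, 8) gives a regular 32-gon of circumradius 2.5 (constant along its height) (area = (32/2)·2.500²·sin(360°/32) = 19.51 mm²); Combining (union): the 2 present regions are separate (no shared area or edge), so areas and boundary lengths simply add and each stays a separate island — area = 154.01 mm². At z = 5.88: the cylinder is not intersected at this z (z outside [0, 3.5]); the r=8.5 sphere at (12, -0.5) contributes a regular 32-gon of circumradius √(8.5²−5.12²) = 6.785 (area = (32/2)·6.785²·sin(360°/32) = 143.70 mm²); the r=2.5 cylinder at (-3, 8) gives a regular 32-gon of circumradius 2.5 (constant along its height) (area = (32/2)·2.500²·sin(360°/32) = 19.51 mm²); Merging all regions: the 2 present regions are separate (no shared area or edge), so areas and boundary lengths simply add and each stays a separate island — area = 163.21 mm². Checking containment: at z = 5.88 the cross-section extends beyond the z = 5.6 cross-section by about 9.19 mm².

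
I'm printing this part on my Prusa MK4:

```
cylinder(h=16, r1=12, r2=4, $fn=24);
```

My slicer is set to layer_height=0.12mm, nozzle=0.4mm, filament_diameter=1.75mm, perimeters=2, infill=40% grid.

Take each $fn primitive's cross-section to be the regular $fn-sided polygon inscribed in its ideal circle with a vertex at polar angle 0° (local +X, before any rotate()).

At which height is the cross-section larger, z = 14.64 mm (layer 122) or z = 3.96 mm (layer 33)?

Layer 122 (z = 14.64): the cone contributes a regular 24-gon of circumradius 4.680 (interpolated between r1=12 and r2=4 at t=0.915) (area = (24/2)·4.680²·sin(360°/24) = 68.03 mm²). So its area = 68.03 mm². Layer 33 (z = 3.96): the cone contributes a regular 24-gon of circumradius 10.020 (interpolated between r1=12 and r2=4 at t=0.247) (area = (24/2)·10.020²·sin(360°/24) = 311.83 mm²). So its area = 311.83 mm². Layer 33 is larger (311.83 vs 68.03 mm²).

layer 33 (z = 3.96 mm)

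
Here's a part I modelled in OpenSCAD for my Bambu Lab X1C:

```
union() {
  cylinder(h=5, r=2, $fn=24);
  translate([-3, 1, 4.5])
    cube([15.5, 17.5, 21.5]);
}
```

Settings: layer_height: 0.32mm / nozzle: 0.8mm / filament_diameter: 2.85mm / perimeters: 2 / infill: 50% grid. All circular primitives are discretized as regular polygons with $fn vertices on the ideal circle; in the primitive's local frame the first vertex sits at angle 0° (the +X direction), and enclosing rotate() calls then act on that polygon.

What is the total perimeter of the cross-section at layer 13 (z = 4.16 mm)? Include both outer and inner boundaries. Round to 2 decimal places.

12.53 mm

At z = 4.16 mm: the r=2 cylinder gives a regular 24-gon of circumradius 2 (constant along its height) (perimeter = 2·24·2.000·sin(180°/24) = 12.53 mm); the cube at (-3, 1) is not intersected at this z (z outside [4.5, 26]); Merging all regions: only the r=2 cylinder is present, so the union is just that shape — boundary = 12.53 mm. Overall, the cross-section is a single solid region. Total boundary length (outer) = 12.53 mm.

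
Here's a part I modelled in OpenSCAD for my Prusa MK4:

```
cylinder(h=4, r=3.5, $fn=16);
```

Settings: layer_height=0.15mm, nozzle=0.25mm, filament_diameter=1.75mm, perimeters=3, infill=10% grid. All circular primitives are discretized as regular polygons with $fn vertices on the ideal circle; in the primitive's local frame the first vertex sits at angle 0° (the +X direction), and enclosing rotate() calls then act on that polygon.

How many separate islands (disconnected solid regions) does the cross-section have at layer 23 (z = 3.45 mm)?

At z = 3.45 mm: the r=3.5 cylinder contributes a regular 16-gon of circumradius 3.5. Overall, the cross-section is a single solid region. Island count = 1.

1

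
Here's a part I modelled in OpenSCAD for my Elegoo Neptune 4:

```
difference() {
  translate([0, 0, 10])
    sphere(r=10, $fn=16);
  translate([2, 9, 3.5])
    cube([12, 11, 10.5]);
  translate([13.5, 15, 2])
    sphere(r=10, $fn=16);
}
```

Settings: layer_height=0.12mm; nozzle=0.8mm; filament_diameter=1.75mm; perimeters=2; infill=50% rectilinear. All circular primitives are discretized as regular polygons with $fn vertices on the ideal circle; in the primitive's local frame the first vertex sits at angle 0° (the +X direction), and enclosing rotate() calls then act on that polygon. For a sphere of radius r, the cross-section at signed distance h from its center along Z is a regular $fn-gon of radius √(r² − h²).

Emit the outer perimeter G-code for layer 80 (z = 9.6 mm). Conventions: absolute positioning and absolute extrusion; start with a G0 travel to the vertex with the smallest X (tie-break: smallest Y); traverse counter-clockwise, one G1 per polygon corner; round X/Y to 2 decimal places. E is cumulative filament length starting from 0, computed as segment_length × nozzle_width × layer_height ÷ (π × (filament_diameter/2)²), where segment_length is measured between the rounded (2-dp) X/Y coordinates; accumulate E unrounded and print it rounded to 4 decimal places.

G0 X-9.99 Y0.00 Z9.60
G1 X-9.23 Y-3.82 E0.1555
G1 X-7.07 Y-7.07 E0.3112
G1 X-3.82 Y-9.23 E0.4670
G1 X0.00 Y-9.99 E0.6224
G1 X3.82 Y-9.23 E0.7779
G1 X7.07 Y-7.07 E0.9336
G1 X9.23 Y-3.82 E1.0894
G1 X9.99 Y0.00 E1.2448
G1 X9.23 Y3.82 E1.4003
G1 X7.07 Y7.07 E1.5560
G1 X4.17 Y9.00 E1.6950
G1 X2.00 Y9.00 E1.7817
G1 X2.00 Y9.59 E1.8052
G1 X0.00 Y9.99 E1.8866
G1 X-3.82 Y9.23 E2.0421
G1 X-7.07 Y7.07 E2.1978
G1 X-9.23 Y3.82 E2.3536
G1 X-9.99 Y0.00 E2.5090

At z = 9.6 mm: the sphere: section is a regular 16-gon, circumradius = √(r²−h²) = √(10²−0.4²) = 9.992; the cube at (2, 9) is present — its section is the full 12×11 rectangle; the r=10 sphere at (13.5, 15) slices to a regular 16-gon of circumradius 6.499 (√(r²−h²) with h=7.6 from center); After the difference (first − rest): starting from the r=10 sphere, the 12×11 cube at (2, 9) partially overlaps it — only the 0.79 mm² overlap (of its 132.00 mm²) is removed, clipping the outline; the r=10 sphere at (13.5, 15) misses the remaining region (no effect) — 1 connected region. The outline is a single polygon with 18 vertices. Extrusion per mm of travel: 0.8 × 0.12 / (π × 0.875²) = 0.039912. Accumulating E over each segment gives final E = 2.5090.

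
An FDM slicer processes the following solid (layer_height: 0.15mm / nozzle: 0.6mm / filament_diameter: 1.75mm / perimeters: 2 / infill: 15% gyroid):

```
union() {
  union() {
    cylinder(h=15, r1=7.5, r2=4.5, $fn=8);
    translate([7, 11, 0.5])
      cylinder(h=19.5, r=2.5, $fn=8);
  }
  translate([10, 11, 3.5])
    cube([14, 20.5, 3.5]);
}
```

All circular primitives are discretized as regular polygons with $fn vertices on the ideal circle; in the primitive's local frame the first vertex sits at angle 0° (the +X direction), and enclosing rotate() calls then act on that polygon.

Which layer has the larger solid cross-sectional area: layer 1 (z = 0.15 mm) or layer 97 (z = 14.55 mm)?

Layer 1 (z = 0.15): the cone: at t=0.010 of its height the radius interpolates to r₁+(r₂−r₁)t = 7.470, giving a regular 8-gon of that circumradius (area = (8/2)·7.470²·sin(360°/8) = 157.83 mm²); the cylinder at (7, 11) is absent (z outside [0.5, 20]); Merging all regions: only the cone is present, so the union is just that shape — area = 157.83 mm²; the cube at (10, 11) does not reach this height (z outside [3.5, 7]); Taking the union: only the result so far is present, so the union is just that shape — area = 157.83 mm². So its area = 157.83 mm². Layer 97 (z = 14.55): the cone: at t=0.970 of its height the radius interpolates to r₁+(r₂−r₁)t = 4.590, giving a regular 8-gon of that circumradius (area = (8/2)·4.590²·sin(360°/8) = 59.59 mm²); the r=2.5 cylinder at (7, 11) contributes a regular 8-gon of circumradius 2.5 (area = (8/2)·2.500²·sin(360°/8) = 17.68 mm²); Merging all regions: the 2 present regions are separate (no shared area or edge), so areas and boundary lengths simply add and each stays a separate island — area = 77.27 mm²; the cube at (10, 11) is not intersected at this z (z outside [3.5, 7]); Merging all regions: only that combined region is present, so the union is just that shape — area = 77.27 mm². So its area = 77.27 mm². Layer 1 is larger (157.83 vs 77.27 mm²).

layer 1 (z = 0.15 mm)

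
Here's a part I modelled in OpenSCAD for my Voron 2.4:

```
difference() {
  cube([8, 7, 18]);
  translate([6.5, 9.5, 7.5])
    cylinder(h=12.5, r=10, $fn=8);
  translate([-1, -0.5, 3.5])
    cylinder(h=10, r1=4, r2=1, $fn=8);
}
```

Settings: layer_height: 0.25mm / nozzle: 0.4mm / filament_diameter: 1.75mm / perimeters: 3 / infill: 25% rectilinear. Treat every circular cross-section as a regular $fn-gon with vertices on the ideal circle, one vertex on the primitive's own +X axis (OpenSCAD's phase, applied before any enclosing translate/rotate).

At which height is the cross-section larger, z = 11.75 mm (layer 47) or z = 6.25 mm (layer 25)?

layer 25 (z = 6.25 mm)

Layer 47 (z = 11.75): the cube (footprint 8×7) is included at this height (area 56.00 mm²); the r=10 cylinder at (6.5, 9.5) contributes a regular 8-gon of circumradius 10 (area = (8/2)·10.000²·sin(360°/8) = 282.84 mm²); the cone at (-1, -0.5): at t=0.825 of its height the radius interpolates to r₁+(r₂−r₁)t = 1.525, giving a regular 8-gon of that circumradius (area = (8/2)·1.525²·sin(360°/8) = 6.58 mm²); Taking the first minus the rest: starting from the 8×7 cube (56.00 mm²), the r=10 cylinder at (6.5, 9.5) partially overlaps it — only the 50.18 mm² overlap (of its 282.84 mm²) is removed, clipping the outline; the cone at (-1, -0.5) partially overlaps it — only the 0.12 mm² overlap (of its 6.58 mm²) is removed, clipping the outline — area = 5.70 mm². So its area = 5.70 mm². Layer 25 (z = 6.25): the 8×7 cube contributes its full rectangle (area 56.00 mm²); the cylinder at (6.5, 9.5) is absent (z outside [7.5, 20]); the cone at (-1, -0.5) (r1=4→r2=1) has section circumradius 3.175 here — a regular 8-gon (area = (8/2)·3.175²·sin(360°/8) = 28.51 mm²); Subtracting the remaining from the first: starting from the 8×7 cube (56.00 mm²), the cone at (-1, -0.5) partially overlaps it — only the 3.12 mm² overlap (of its 28.51 mm²) is removed, clipping the outline — area = 52.88 mm². So its area = 52.88 mm². Layer 25 is larger (52.88 vs 5.70 mm²).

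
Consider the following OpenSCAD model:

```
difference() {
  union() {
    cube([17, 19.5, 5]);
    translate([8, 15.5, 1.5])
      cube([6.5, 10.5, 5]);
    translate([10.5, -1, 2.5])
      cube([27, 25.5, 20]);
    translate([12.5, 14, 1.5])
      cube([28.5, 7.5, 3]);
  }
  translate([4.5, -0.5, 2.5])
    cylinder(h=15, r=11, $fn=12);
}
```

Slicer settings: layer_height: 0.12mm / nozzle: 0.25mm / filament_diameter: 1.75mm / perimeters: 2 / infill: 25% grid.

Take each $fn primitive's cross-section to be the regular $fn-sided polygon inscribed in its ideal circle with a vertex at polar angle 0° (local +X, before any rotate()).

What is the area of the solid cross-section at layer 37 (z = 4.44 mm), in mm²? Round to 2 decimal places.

At z = 4.44 mm: the 17×19.5 cube contributes its full rectangle (area 331.50 mm²); the cube at (8, 15.5) is present — its section is the full 6.5×10.5 rectangle (area 68.25 mm²); the 27×25.5 cube at (10.5, -1) contributes its full rectangle (area 688.50 mm²); the cube at (12.5, 14) (footprint 28.5×7.5) is included at this height (area 213.75 mm²); Taking the union: the regions partially overlap — summed areas 1302.00 mm² minus the doubly-counted overlap 360.25 mm² gives 941.75 mm² — area = 941.75 mm²; the r=11 cylinder at (4.5, -0.5) contributes a regular 12-gon of circumradius 11 (area = (12/2)·11.000²·sin(360°/12) = 363.00 mm²); After the difference (first − rest): starting from that combined region (941.75 mm²), the r=11 cylinder at (4.5, -0.5) partially overlaps it — only the 134.75 mm² overlap (of its 363.00 mm²) is removed, clipping the outline — area = 807.00 mm². Overall, the cross-section is a single solid region. Net area = 807.00 mm².

807.00 mm²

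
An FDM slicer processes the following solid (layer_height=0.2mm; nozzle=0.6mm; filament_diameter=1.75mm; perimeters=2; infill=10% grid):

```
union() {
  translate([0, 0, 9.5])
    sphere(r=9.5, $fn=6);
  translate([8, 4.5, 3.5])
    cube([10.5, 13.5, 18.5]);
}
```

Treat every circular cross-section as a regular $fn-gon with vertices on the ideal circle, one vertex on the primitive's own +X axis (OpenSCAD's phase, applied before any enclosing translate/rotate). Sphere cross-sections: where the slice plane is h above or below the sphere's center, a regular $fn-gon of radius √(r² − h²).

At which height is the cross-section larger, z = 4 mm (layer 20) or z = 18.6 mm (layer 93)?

Layer 20 (z = 4): the r=9.5 sphere contributes a regular 6-gon of circumradius √(9.5²−5.5²) = 7.746 (area = (6/2)·7.746²·sin(360°/6) = 155.88 mm²); the cube at (8, 4.5) (footprint 10.5×13.5) is included at this height (area 141.75 mm²); Taking the union: the 2 present regions are separate (no shared area or edge), so areas and boundary lengths simply add and each stays a separate island — area = 297.63 mm². So its area = 297.63 mm². Layer 93 (z = 18.6): the sphere: section is a regular 6-gon, circumradius = √(r²−h²) = √(9.5²−9.1²) = 2.728 (area = (6/2)·2.728²·sin(360°/6) = 19.33 mm²); the 10.5×13.5 cube at (8, 4.5) contributes its full rectangle (area 141.75 mm²); Combining (union): the 2 present regions are separate (no shared area or edge), so areas and boundary lengths simply add and each stays a separate island — area = 161.08 mm². So its area = 161.08 mm². Layer 20 is larger (297.63 vs 161.08 mm²).

layer 20 (z = 4 mm)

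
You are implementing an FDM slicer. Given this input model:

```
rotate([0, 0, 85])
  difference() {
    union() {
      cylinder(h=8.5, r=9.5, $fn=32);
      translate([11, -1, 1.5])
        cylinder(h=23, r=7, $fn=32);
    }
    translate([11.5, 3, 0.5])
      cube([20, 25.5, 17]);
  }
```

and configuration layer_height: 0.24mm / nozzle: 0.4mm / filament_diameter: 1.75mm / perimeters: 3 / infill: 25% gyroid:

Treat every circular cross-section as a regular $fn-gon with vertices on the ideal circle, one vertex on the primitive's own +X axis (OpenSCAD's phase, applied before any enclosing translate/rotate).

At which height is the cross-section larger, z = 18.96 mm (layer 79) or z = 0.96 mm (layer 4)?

Layer 79 (z = 18.96): the cylinder is not intersected at this z (z outside [0, 8.5]); the r=7 cylinder at (11, -1) gives a regular 32-gon of circumradius 7 (constant along its height) (area = (32/2)·7.000²·sin(360°/32) = 152.95 mm²); Combining (union): only the r=7 cylinder at (11, -1) is present, so the union is just that shape — area = 152.95 mm²; the cube at (11.5, 3) does not reach this height (z outside [0.5, 17.5]); Subtracting the remaining from the first: none of the subtracted shapes is present at this height, so that combined region is unchanged — area = 152.95 mm²; (whole slice rotated 85° about Z — lengths, areas and connectivity unchanged). So its area = 152.95 mm². Layer 4 (z = 0.96): the r=9.5 cylinder contributes a regular 32-gon of circumradius 9.5 (area = (32/2)·9.500²·sin(360°/32) = 281.71 mm²); the cylinder at (11, -1) does not reach this height (z outside [1.5, 24.5]); Combining (union): only the r=9.5 cylinder is present, so the union is just that shape — area = 281.71 mm²; the cube at (11.5, 3) (footprint 20×25.5) is included at this height (area 510.00 mm²); After the difference (first − rest): starting from that combined region (281.71 mm²), the 20×25.5 cube at (11.5, 3) misses the remaining region (no effect) — area = 281.71 mm²; (rotated 85° about Z; rotation is an isometry so areas/perimeters/island counts are preserved). So its area = 281.71 mm². Layer 4 is larger (281.71 vs 152.95 mm²).

layer 4 (z = 0.96 mm)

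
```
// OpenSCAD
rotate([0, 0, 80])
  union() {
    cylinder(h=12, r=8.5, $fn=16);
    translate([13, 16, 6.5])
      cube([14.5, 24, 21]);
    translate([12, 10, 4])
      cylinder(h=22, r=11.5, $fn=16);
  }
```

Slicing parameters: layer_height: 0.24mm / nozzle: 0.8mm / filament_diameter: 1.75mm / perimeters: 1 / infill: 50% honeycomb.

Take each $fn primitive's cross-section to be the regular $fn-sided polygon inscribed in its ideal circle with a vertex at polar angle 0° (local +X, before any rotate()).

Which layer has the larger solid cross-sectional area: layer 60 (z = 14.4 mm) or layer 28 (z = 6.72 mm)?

layer 28 (z = 6.72 mm)

Layer 60 (z = 14.4): the cylinder is absent (z outside [0, 12]); the cube at (13, 16) (footprint 14.5×24) is included at this height (area 348.00 mm²); the cylinder at (12, 10): section is a regular 16-gon, circumradius r=11.5 (area = (16/2)·11.500²·sin(360°/16) = 404.88 mm²); Combining (union): the regions partially overlap — summed areas 752.88 mm² minus the doubly-counted overlap 31.00 mm² gives 721.88 mm² — area = 721.88 mm²; (whole slice rotated 80° about Z — lengths, areas and connectivity unchanged). So its area = 721.88 mm². Layer 28 (z = 6.72): the r=8.5 cylinder gives a regular 16-gon of circumradius 8.5 (constant along its height) (area = (16/2)·8.500²·sin(360°/16) = 221.19 mm²); the cube at (13, 16) is present — its section is the full 14.5×24 rectangle (area 348.00 mm²); the cylinder at (12, 10): section is a regular 16-gon, circumradius r=11.5 (area = (16/2)·11.500²·sin(360°/16) = 404.88 mm²); Taking the union: the regions partially overlap — summed areas 974.07 mm² minus the doubly-counted overlap 64.46 mm² gives 909.61 mm² — area = 909.61 mm²; (rotated 80° about Z; rotation is an isometry so areas/perimeters/island counts are preserved). So its area = 909.61 mm². Layer 28 is larger (909.61 vs 721.88 mm²).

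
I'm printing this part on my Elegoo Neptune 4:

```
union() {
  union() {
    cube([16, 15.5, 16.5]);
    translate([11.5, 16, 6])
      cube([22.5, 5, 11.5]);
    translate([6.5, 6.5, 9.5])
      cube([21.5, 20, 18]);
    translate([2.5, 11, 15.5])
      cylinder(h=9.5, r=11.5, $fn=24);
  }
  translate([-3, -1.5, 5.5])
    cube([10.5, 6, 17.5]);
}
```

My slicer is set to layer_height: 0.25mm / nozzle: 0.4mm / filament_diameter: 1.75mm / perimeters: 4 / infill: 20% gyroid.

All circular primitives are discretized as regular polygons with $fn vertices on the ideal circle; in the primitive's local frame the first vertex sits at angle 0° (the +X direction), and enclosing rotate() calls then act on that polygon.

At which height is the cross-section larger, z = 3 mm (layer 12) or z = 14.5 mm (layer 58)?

layer 58 (z = 14.5 mm)

Layer 12 (z = 3): the 16×15.5 cube contributes its full rectangle (area 248.00 mm²); the cube at (11.5, 16) does not reach this height (z outside [6, 17.5]); the cube at (6.5, 6.5) is absent (z outside [9.5, 27.5]); the cylinder at (2.5, 11) is absent (z outside [15.5, 25]); Combining (union): only the 16×15.5 cube is present, so the union is just that shape — area = 248.00 mm²; the cube at (-3, -1.5) is not intersected at this z (z outside [5.5, 23]); Taking the union: only the result so far is present, so the union is just that shape — area = 248.00 mm². So its area = 248.00 mm². Layer 58 (z = 14.5): the cube (footprint 16×15.5) is included at this height (area 248.00 mm²); the cube at (11.5, 16) (footprint 22.5×5) is included at this height (area 112.50 mm²); the cube at (6.5, 6.5) is present — its section is the full 21.5×20 rectangle (area 430.00 mm²); the cylinder at (2.5, 11) is absent (z outside [15.5, 25]); Combining (union): the regions partially overlap — summed areas 790.50 mm² minus the doubly-counted overlap 168.00 mm² gives 622.50 mm² — area = 622.50 mm²; the cube at (-3, -1.5) (footprint 10.5×6) is included at this height (area 63.00 mm²); Taking the union: the regions partially overlap — summed areas 685.50 mm² minus the doubly-counted overlap 33.75 mm² gives 651.75 mm² — area = 651.75 mm². So its area = 651.75 mm². Layer 58 is larger (651.75 vs 248.00 mm²).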